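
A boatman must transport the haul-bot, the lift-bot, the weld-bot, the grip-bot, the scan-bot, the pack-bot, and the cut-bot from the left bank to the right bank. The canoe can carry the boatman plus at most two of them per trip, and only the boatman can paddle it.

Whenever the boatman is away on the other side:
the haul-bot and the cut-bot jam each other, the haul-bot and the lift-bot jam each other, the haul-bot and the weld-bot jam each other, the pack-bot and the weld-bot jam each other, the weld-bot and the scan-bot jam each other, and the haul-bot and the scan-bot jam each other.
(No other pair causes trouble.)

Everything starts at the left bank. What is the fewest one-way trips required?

Counting alone: the boatman can take at most 2 across per trip to the right bank, so moving all 7 needs at least 4 loaded trips out, with a return between consecutive ones — at least 7 crossings.
The safety rule pushes this higher. Following every safe sequence of crossings, the most of the 7 that can be at the right bank as the canoe arrives there on crossings 7, 9 is 5, 6 respectively — never all 7.
So no plan with fewer than 11 crossings exists, and this one achieves 11:
1. Boatman goes to the right bank with the haul-bot and the weld-bot.  [the left bank: the cut-bot, the grip-bot, the lift-bot, the pack-bot, the scan-bot | the right bank: the haul-bot, the weld-bot]
2. Boatman goes back to the left bank with the haul-bot.  [the left bank: the cut-bot, the grip-bot, the haul-bot, the lift-bot, the pack-bot, the scan-bot | the right bank: the weld-bot]
3. Boatman goes to the right bank with the haul-bot and the lift-bot.  [the left bank: the cut-bot, the grip-bot, the pack-bot, the scan-bot | the right bank: the haul-bot, the lift-bot, the weld-bot]
4. Boatman goes back to the left bank with the haul-bot.  [the left bank: the cut-bot, the grip-bot, the haul-bot, the pack-bot, the scan-bot | the right bank: the lift-bot, the weld-bot]
5. Boatman goes to the right bank with the grip-bot and the haul-bot.  [the left bank: the cut-bot, the pack-bot, the scan-bot | the right bank: the grip-bot, the haul-bot, the lift-bot, the weld-bot]
6. Boatman goes back to the left bank with the haul-bot.  [the left bank: the cut-bot, the haul-bot, the pack-bot, the scan-bot | the right bank: the grip-bot, the lift-bot, the weld-bot]
7. Boatman goes to the right bank with the cut-bot and the haul-bot.  [the left bank: the pack-bot, the scan-bot | the right bank: the cut-bot, the grip-bot, the haul-bot, the lift-bot, the weld-bot]
8. Boatman goes back to the left bank with the haul-bot.  [the left bank: the haul-bot, the pack-bot, the scan-bot | the right bank: the cut-bot, the grip-bot, the lift-bot, the weld-bot]
9. Boatman goes to the right bank with the pack-bot and the scan-bot.  [the left bank: the haul-bot | the right bank: the cut-bot, the grip-bot, the lift-bot, the pack-bot, the scan-bot, the weld-bot]
10. Boatman goes back to the left bank with the weld-bot.  [the left bank: the haul-bot, the weld-bot | the right bank: the cut-bot, the grip-bot, the lift-bot, the pack-bot, the scan-bot]
11. Boatman goes to the right bank with the haul-bot and the weld-bot.  [the left bank: — | the right bank: the cut-bot, the grip-bot, the haul-bot, the lift-bot, the pack-bot, the scan-bot, the weld-bot]

11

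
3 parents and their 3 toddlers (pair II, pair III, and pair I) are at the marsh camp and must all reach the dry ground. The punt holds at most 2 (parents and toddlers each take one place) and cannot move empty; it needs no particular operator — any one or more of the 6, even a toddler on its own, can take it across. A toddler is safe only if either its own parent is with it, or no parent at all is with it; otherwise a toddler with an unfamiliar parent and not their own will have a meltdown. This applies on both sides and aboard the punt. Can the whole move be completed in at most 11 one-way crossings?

Yes — this plan uses 11 crossings (≤ 11):
1. parent II and toddler II cross → the dry ground.
2. parent II crosses ← the marsh camp.
3. toddler I and toddler III cross → the dry ground.
4. toddler II crosses ← the marsh camp.
5. parent I and parent III cross → the dry ground.
6. parent III and toddler III cross ← the marsh camp.
7. parent II and parent III cross → the dry ground.
8. toddler I crosses ← the marsh camp.
9. toddler II and toddler III cross → the dry ground.
10. parent I crosses ← the marsh camp.
11. parent I and toddler I cross → the dry ground.

Yes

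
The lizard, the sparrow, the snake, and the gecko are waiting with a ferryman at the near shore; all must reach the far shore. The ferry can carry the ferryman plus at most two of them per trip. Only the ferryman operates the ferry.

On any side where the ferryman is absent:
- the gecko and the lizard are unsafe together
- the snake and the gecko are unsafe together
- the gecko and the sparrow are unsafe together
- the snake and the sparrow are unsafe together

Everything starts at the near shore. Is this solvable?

Yes

1. Ferryman goes to the far shore with the gecko and the sparrow.  [the near shore: the lizard, the snake | the far shore: the gecko, the sparrow]
2. Ferryman goes back to the near shore with the sparrow.  [the near shore: the lizard, the snake, the sparrow | the far shore: the gecko]
3. Ferryman goes to the far shore with the lizard and the sparrow.  [the near shore: the snake | the far shore: the gecko, the lizard, the sparrow]
4. Ferryman goes back to the near shore with the gecko.  [the near shore: the gecko, the snake | the far shore: the lizard, the sparrow]
5. Ferryman goes to the far shore with the gecko and the snake.  [the near shore: — | the far shore: the gecko, the lizard, the snake, the sparrow]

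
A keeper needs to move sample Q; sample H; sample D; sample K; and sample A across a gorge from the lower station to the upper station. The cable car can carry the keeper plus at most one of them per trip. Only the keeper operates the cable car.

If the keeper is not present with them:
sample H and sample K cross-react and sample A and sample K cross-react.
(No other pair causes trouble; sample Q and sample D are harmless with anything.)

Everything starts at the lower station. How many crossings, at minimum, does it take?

Counting alone: the keeper can take at most 1 across per trip to the upper station, so moving all 5 needs at least 5 loaded trips out, with a return between consecutive ones — at least 9 crossings.
The safety rule pushes this higher. Following every safe sequence of crossings, the most of the 5 that can be at the upper station as the cable car arrives there on crossing 9 is 4 — never all 5.
So no plan with fewer than 11 crossings exists, and this one achieves 11:
1. Keeper goes to the upper station with sample K.  [the lower station: sample A, sample D, sample H, sample Q | the upper station: sample K]
2. Keeper goes back to the lower station alone.  [the lower station: sample A, sample D, sample H, sample Q | the upper station: sample K]
3. Keeper goes to the upper station with sample Q.  [the lower station: sample A, sample D, sample H | the upper station: sample K, sample Q]
4. Keeper goes back to the lower station alone.  [the lower station: sample A, sample D, sample H | the upper station: sample K, sample Q]
5. Keeper goes to the upper station with sample H.  [the lower station: sample A, sample D | the upper station: sample H, sample K, sample Q]
6. Keeper goes back to the lower station with sample K.  [the lower station: sample A, sample D, sample K | the upper station: sample H, sample Q]
7. Keeper goes to the upper station with sample A.  [the lower station: sample D, sample K | the upper station: sample A, sample H, sample Q]
8. Keeper goes back to the lower station alone.  [the lower station: sample D, sample K | the upper station: sample A, sample H, sample Q]
9. Keeper goes to the upper station with sample D.  [the lower station: sample K | the upper station: sample A, sample D, sample H, sample Q]
10. Keeper goes back to the lower station alone.  [the lower station: sample K | the upper station: sample A, sample D, sample H, sample Q]
11. Keeper goes to the upper station with sample K.  [the lower station: — | the upper station: sample A, sample D, sample H, sample K, sample Q]

11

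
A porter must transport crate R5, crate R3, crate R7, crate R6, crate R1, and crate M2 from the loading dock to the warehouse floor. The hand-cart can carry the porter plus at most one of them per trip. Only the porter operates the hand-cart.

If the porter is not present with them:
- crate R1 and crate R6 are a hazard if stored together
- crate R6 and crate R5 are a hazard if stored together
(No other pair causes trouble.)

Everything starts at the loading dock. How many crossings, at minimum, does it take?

13

Counting alone: the porter can take at most 1 across per trip to the warehouse floor, so moving all 6 needs at least 6 loaded trips out, with a return between consecutive ones — at least 11 crossings.
The safety rule pushes this higher. Following every safe sequence of crossings, the most of the 6 that can be at the warehouse floor as the hand-cart arrives there on crossing 11 is 5 — never all 6.
So no plan with fewer than 13 crossings exists, and this one achieves 13:
1. Porter goes to the warehouse floor with crate R6.  [the loading dock: crate M2, crate R1, crate R3, crate R5, crate R7 | the warehouse floor: crate R6]
2. Porter goes back to the loading dock alone.  [the loading dock: crate M2, crate R1, crate R3, crate R5, crate R7 | the warehouse floor: crate R6]
3. Porter goes to the warehouse floor with crate R5.  [the loading dock: crate M2, crate R1, crate R3, crate R7 | the warehouse floor: crate R5, crate R6]
4. Porter goes back to the loading dock with crate R6.  [the loading dock: crate M2, crate R1, crate R3, crate R6, crate R7 | the warehouse floor: crate R5]
5. Porter goes to the warehouse floor with crate R1.  [the loading dock: crate M2, crate R3, crate R6, crate R7 | the warehouse floor: crate R1, crate R5]
6. Porter goes back to the loading dock alone.  [the loading dock: crate M2, crate R3, crate R6, crate R7 | the warehouse floor: crate R1, crate R5]
7. Porter goes to the warehouse floor with crate R3.  [the loading dock: crate M2, crate R6, crate R7 | the warehouse floor: crate R1, crate R3, crate R5]
8. Porter goes back to the loading dock alone.  [the loading dock: crate M2, crate R6, crate R7 | the warehouse floor: crate R1, crate R3, crate R5]
9. Porter goes to the warehouse floor with crate R7.  [the loading dock: crate M2, crate R6 | the warehouse floor: crate R1, crate R3, crate R5, crate R7]
10. Porter goes back to the loading dock alone.  [the loading dock: crate M2, crate R6 | the warehouse floor: crate R1, crate R3, crate R5, crate R7]
11. Porter goes to the warehouse floor with crate M2.  [the loading dock: crate R6 | the warehouse floor: crate M2, crate R1, crate R3, crate R5, crate R7]
12. Porter goes back to the loading dock alone.  [the loading dock: crate R6 | the warehouse floor: crate M2, crate R1, crate R3, crate R5, crate R7]
13. Porter goes to the warehouse floor with crate R6.  [the loading dock: — | the warehouse floor: crate M2, crate R1, crate R3, crate R5, crate R6, crate R7]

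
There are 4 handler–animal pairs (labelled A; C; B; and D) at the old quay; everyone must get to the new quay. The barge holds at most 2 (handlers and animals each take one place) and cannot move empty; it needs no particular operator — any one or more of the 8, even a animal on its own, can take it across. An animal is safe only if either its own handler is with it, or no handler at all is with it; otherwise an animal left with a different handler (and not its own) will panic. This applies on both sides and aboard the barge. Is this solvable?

No

Following every safe sequence of crossings from the start, the most of the 8 that can be at the new quay as the barge arrives there on crossings 1, 3, 5 is 2, 3, 4 respectively; the best ever achieved is 4 of 8.
From crossing 7 on, no configuration arises that was not already reachable earlier: only 44 distinct safe configurations (who is on which side, and where the barge is) can ever be reached, none of them has everyone across, and every continuation just revisits them. So no valid plan exists.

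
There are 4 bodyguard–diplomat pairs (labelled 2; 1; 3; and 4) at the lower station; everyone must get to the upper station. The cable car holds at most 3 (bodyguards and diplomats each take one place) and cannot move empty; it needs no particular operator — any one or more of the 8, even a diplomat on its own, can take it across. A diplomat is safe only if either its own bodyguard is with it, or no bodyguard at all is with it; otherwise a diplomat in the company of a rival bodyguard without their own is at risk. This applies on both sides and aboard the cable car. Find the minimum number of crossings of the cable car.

Counting alone: each trip to the upper station takes at most 3 across and each return brings at least 1 back, so after t trips out (and t−1 returns) at most 3t − (t−1) of the 8 are across; that first reaches 8 at t = 4, so at least 7 crossings are needed.
The safety rule pushes this higher. Following every safe sequence of crossings, the most of the 8 that can be at the upper station as the cable car arrives there on crossing 7 is 7 — never all 8.
So no plan with fewer than 9 crossings exists, and this one achieves 9:
1. bodyguard 2 and diplomat 2 cross → the upper station.
2. bodyguard 2 crosses ← the lower station.
3. bodyguard 1, bodyguard 2, and diplomat 1 cross → the upper station.
4. bodyguard 2 and diplomat 2 cross ← the lower station.
5. bodyguard 2, bodyguard 3, and bodyguard 4 cross → the upper station.
6. diplomat 1 crosses ← the lower station.
7. diplomat 1 and diplomat 2 cross → the upper station.
8. diplomat 2 crosses ← the lower station.
9. diplomat 2, diplomat 3, and diplomat 4 cross → the upper station.

9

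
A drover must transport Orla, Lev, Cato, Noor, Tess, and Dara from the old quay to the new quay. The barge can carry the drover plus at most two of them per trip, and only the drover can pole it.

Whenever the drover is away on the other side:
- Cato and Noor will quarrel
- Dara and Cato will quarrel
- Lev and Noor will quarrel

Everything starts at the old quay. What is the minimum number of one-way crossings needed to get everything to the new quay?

5

Counting alone: the drover can take at most 2 across per trip to the new quay, so moving all 6 needs at least 3 loaded trips out, with a return between consecutive ones — at least 5 crossings.
The plan below uses exactly 5 crossings, so it is optimal:
1. Drover goes to the new quay with Cato and Lev.  [the old quay: Dara, Noor, Orla, Tess | the new quay: Cato, Lev]
2. Drover goes back to the old quay alone.  [the old quay: Dara, Noor, Orla, Tess | the new quay: Cato, Lev]
3. Drover goes to the new quay with Orla and Tess.  [the old quay: Dara, Noor | the new quay: Cato, Lev, Orla, Tess]
4. Drover goes back to the old quay alone.  [the old quay: Dara, Noor | the new quay: Cato, Lev, Orla, Tess]
5. Drover goes to the new quay with Dara and Noor.  [the old quay: — | the new quay: Cato, Dara, Lev, Noor, Orla, Tess]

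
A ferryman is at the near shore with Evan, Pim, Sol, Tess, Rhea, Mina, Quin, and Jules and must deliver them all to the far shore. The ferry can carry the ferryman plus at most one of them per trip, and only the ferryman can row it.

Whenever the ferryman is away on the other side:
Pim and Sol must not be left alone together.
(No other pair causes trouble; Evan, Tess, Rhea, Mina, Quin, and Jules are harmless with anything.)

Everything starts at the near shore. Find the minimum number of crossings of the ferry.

15

Counting alone: the ferryman can take at most 1 across per trip to the far shore, so moving all 8 needs at least 8 loaded trips out, with a return between consecutive ones — at least 15 crossings.
The plan below uses exactly 15 crossings, so it is optimal:
1. Ferryman goes to the far shore with Pim.
2. Ferryman goes back to the near shore alone.
3. Ferryman goes to the far shore with Evan.
4. Ferryman goes back to the near shore alone.
5. Ferryman goes to the far shore with Tess.
6. Ferryman goes back to the near shore alone.
7. Ferryman goes to the far shore with Rhea.
8. Ferryman goes back to the near shore alone.
9. Ferryman goes to the far shore with Mina.
10. Ferryman goes back to the near shore alone.
11. Ferryman goes to the far shore with Quin.
12. Ferryman goes back to the near shore alone.
13. Ferryman goes to the far shore with Jules.
14. Ferryman goes back to the near shore alone.
15. Ferryman goes to the far shore with Sol.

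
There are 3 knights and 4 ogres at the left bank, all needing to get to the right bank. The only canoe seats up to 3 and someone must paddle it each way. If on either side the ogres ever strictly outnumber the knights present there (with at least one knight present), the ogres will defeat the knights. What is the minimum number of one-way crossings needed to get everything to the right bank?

impossible

The ogres already outnumber the knights at the left bank before anyone moves, so the starting position itself is disallowed.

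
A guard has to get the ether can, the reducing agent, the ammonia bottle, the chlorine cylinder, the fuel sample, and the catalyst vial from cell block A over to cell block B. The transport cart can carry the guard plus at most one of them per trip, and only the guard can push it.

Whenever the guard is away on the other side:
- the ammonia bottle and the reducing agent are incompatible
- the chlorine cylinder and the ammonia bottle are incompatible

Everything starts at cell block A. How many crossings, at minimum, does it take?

13

Counting alone: the guard can take at most 1 across per trip to cell block B, so moving all 6 needs at least 6 loaded trips out, with a return between consecutive ones — at least 11 crossings.
The safety rule pushes this higher. Following every safe sequence of crossings, the most of the 6 that can be at cell block B as the transport cart arrives there on crossing 11 is 5 — never all 6.
So no plan with fewer than 13 crossings exists, and this one achieves 13:
1. Guard goes to cell block B with the ammonia bottle.
2. Guard goes back to cell block A alone.
3. Guard goes to cell block B with the ether can.
4. Guard goes back to cell block A alone.
5. Guard goes to cell block B with the reducing agent.
6. Guard goes back to cell block A with the ammonia bottle.
7. Guard goes to cell block B with the chlorine cylinder.
8. Guard goes back to cell block A alone.
9. Guard goes to cell block B with the fuel sample.
10. Guard goes back to cell block A alone.
11. Guard goes to cell block B with the catalyst vial.
12. Guard goes back to cell block A alone.
13. Guard goes to cell block B with the ammonia bottle.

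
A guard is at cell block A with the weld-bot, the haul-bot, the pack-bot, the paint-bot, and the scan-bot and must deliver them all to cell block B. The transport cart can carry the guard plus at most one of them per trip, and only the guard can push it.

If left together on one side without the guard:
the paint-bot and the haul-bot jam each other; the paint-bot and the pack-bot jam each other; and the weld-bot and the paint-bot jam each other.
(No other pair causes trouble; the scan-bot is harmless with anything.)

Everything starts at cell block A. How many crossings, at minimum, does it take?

Following every safe sequence of crossings from the start, the most of the 5 that can be at cell block B as the transport cart arrives there on crossings 1, 3, 5 is 1, 2, 3 respectively; the best ever achieved is 3 of 5.
From crossing 7 on, no configuration arises that was not already reachable earlier: only 18 distinct safe configurations (who is on which side, and where the transport cart is) can ever be reached, none of them has everyone across, and every continuation just revisits them. So no valid plan exists.

impossible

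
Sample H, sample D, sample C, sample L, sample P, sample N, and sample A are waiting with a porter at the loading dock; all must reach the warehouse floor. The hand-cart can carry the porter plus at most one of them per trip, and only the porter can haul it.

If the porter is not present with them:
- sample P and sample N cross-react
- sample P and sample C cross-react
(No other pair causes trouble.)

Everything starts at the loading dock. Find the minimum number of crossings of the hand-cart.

Counting alone: the porter can take at most 1 across per trip to the warehouse floor, so moving all 7 needs at least 7 loaded trips out, with a return between consecutive ones — at least 13 crossings.
The safety rule pushes this higher. Following every safe sequence of crossings, the most of the 7 that can be at the warehouse floor as the hand-cart arrives there on crossing 13 is 6 — never all 7.
So no plan with fewer than 15 crossings exists, and this one achieves 15:
1. Porter goes to the warehouse floor with sample P.  [the loading dock: sample A, sample C, sample D, sample H, sample L, sample N | the warehouse floor: sample P]
2. Porter goes back to the loading dock alone.  [the loading dock: sample A, sample C, sample D, sample H, sample L, sample N | the warehouse floor: sample P]
3. Porter goes to the warehouse floor with sample H.  [the loading dock: sample A, sample C, sample D, sample L, sample N | the warehouse floor: sample H, sample P]
4. Porter goes back to the loading dock alone.  [the loading dock: sample A, sample C, sample D, sample L, sample N | the warehouse floor: sample H, sample P]
5. Porter goes to the warehouse floor with sample D.  [the loading dock: sample A, sample C, sample L, sample N | the warehouse floor: sample D, sample H, sample P]
6. Porter goes back to the loading dock alone.  [the loading dock: sample A, sample C, sample L, sample N | the warehouse floor: sample D, sample H, sample P]
7. Porter goes to the warehouse floor with sample C.  [the loading dock: sample A, sample L, sample N | the warehouse floor: sample C, sample D, sample H, sample P]
8. Porter goes back to the loading dock with sample P.  [the loading dock: sample A, sample L, sample N, sample P | the warehouse floor: sample C, sample D, sample H]
9. Porter goes to the warehouse floor with sample N.  [the loading dock: sample A, sample L, sample P | the warehouse floor: sample C, sample D, sample H, sample N]
10. Porter goes back to the loading dock alone.  [the loading dock: sample A, sample L, sample P | the warehouse floor: sample C, sample D, sample H, sample N]
11. Porter goes to the warehouse floor with sample L.  [the loading dock: sample A, sample P | the warehouse floor: sample C, sample D, sample H, sample L, sample N]
12. Porter goes back to the loading dock alone.  [the loading dock: sample A, sample P | the warehouse floor: sample C, sample D, sample H, sample L, sample N]
13. Porter goes to the warehouse floor with sample A.  [the loading dock: sample P | the warehouse floor: sample A, sample C, sample D, sample H, sample L, sample N]
14. Porter goes back to the loading dock alone.  [the loading dock: sample P | the warehouse floor: sample A, sample C, sample D, sample H, sample L, sample N]
15. Porter goes to the warehouse floor with sample P.  [the loading dock: — | the warehouse floor: sample A, sample C, sample D, sample H, sample L, sample N, sample P]

15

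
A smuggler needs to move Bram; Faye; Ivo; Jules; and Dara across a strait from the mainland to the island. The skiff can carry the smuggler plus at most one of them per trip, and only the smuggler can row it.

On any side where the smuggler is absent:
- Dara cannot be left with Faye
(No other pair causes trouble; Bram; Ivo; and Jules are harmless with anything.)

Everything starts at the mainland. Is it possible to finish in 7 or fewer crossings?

No

Counting alone: the smuggler can take at most 1 across per trip to the island, so moving all 5 needs at least 5 loaded trips out, with a return between consecutive ones — at least 9 crossings.
Since 7 < 9, 7 crossings cannot be enough. (The shortest complete plan in fact takes 9:)
1. Smuggler goes to the island with Faye.  [the mainland: Bram, Dara, Ivo, Jules | the island: Faye]
2. Smuggler goes back to the mainland alone.  [the mainland: Bram, Dara, Ivo, Jules | the island: Faye]
3. Smuggler goes to the island with Bram.  [the mainland: Dara, Ivo, Jules | the island: Bram, Faye]
4. Smuggler goes back to the mainland alone.  [the mainland: Dara, Ivo, Jules | the island: Bram, Faye]
5. Smuggler goes to the island with Ivo.  [the mainland: Dara, Jules | the island: Bram, Faye, Ivo]
6. Smuggler goes back to the mainland alone.  [the mainland: Dara, Jules | the island: Bram, Faye, Ivo]
7. Smuggler goes to the island with Jules.  [the mainland: Dara | the island: Bram, Faye, Ivo, Jules]
8. Smuggler goes back to the mainland alone.  [the mainland: Dara | the island: Bram, Faye, Ivo, Jules]
9. Smuggler goes to the island with Dara.  [the mainland: — | the island: Bram, Dara, Faye, Ivo, Jules]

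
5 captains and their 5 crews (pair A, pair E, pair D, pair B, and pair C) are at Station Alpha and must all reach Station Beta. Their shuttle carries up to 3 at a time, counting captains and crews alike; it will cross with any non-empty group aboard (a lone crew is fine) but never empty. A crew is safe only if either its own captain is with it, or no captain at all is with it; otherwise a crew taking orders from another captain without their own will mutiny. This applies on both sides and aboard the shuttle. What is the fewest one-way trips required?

11

Counting alone: each trip to Station Beta takes at most 3 across and each return brings at least 1 back, so after t trips out (and t−1 returns) at most 3t − (t−1) of the 10 are across; that first reaches 10 at t = 5, so at least 9 crossings are needed.
The safety rule pushes this higher. Following every safe sequence of crossings, the most of the 10 that can be at Station Beta as the shuttle arrives there on crossing 9 is 9 — never all 10.
So no plan with fewer than 11 crossings exists, and this one achieves 11:
1. captain A and crew A cross → Station Beta.
2. captain A crosses ← Station Alpha.
3. crew B, crew D, and crew E cross → Station Beta.
4. crew A crosses ← Station Alpha.
5. captain B, captain D, and captain E cross → Station Beta.
6. captain E and crew E cross ← Station Alpha.
7. captain A, captain C, and captain E cross → Station Beta.
8. crew D crosses ← Station Alpha.
9. crew A and crew E cross → Station Beta.
10. crew A crosses ← Station Alpha.
11. crew A, crew C, and crew D cross → Station Beta.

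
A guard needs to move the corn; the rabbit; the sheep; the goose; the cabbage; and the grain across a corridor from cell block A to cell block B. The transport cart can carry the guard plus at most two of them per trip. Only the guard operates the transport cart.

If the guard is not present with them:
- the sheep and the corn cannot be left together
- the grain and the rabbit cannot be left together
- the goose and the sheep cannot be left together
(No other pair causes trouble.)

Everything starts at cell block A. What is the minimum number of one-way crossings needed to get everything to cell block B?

7

Counting alone: the guard can take at most 2 across per trip to cell block B, so moving all 6 needs at least 3 loaded trips out, with a return between consecutive ones — at least 5 crossings.
The safety rule pushes this higher. Following every safe sequence of crossings, the most of the 6 that can be at cell block B as the transport cart arrives there on crossing 5 is 5 — never all 6.
So no plan with fewer than 7 crossings exists, and this one achieves 7:
1. Guard goes to cell block B with the rabbit and the sheep.
2. Guard goes back to cell block A alone.
3. Guard goes to cell block B with the corn.
4. Guard goes back to cell block A with the sheep.
5. Guard goes to cell block B with the cabbage and the goose.
6. Guard goes back to cell block A alone.
7. Guard goes to cell block B with the grain and the sheep.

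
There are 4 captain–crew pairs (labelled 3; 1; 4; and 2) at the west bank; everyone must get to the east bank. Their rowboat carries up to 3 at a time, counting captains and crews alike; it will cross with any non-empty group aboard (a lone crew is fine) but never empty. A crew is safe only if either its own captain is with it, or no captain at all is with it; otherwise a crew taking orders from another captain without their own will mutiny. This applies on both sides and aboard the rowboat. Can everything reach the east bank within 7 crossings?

No

Counting alone: each trip to the east bank takes at most 3 across and each return brings at least 1 back, so after t trips out (and t−1 returns) at most 3t − (t−1) of the 8 are across; that first reaches 8 at t = 4, so at least 7 crossings are needed.
The safety rule pushes this higher. Following every safe sequence of crossings, the most of the 8 that can be at the east bank as the rowboat arrives there on crossing 7 is 7 — never all 8.
So the move cannot be finished within 7 crossings. (The shortest complete plan takes 9:)
1. captain 3 and crew 3 cross → the east bank.
2. captain 3 crosses ← the west bank.
3. captain 1, captain 3, and crew 1 cross → the east bank.
4. captain 3 and crew 3 cross ← the west bank.
5. captain 2, captain 3, and captain 4 cross → the east bank.
6. crew 1 crosses ← the west bank.
7. crew 1 and crew 3 cross → the east bank.
8. crew 3 crosses ← the west bank.
9. crew 2, crew 3, and crew 4 cross → the east bank.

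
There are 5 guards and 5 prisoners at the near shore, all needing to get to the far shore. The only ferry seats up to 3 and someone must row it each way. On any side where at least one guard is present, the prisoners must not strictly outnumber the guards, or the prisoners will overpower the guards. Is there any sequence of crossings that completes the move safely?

Yes

1. 2 prisoners → the far shore.  (the near shore: 5G 3P; the far shore: 0G 2P)
2. 1 prisoner ← the near shore.  (the near shore: 5G 4P; the far shore: 0G 1P)
3. 3 prisoners → the far shore.  (the near shore: 5G 1P; the far shore: 0G 4P)
4. 1 prisoner ← the near shore.  (the near shore: 5G 2P; the far shore: 0G 3P)
5. 3 guards → the far shore.  (the near shore: 2G 2P; the far shore: 3G 3P)
6. 1 guard and 1 prisoner ← the near shore.  (the near shore: 3G 3P; the far shore: 2G 2P)
7. 3 guards → the far shore.  (the near shore: 0G 3P; the far shore: 5G 2P)
8. 1 prisoner ← the near shore.  (the near shore: 0G 4P; the far shore: 5G 1P)
9. 2 prisoners → the far shore.  (the near shore: 0G 2P; the far shore: 5G 3P)
10. 1 prisoner ← the near shore.  (the near shore: 0G 3P; the far shore: 5G 2P)
11. 3 prisoners → the far shore.  (the near shore: 0G 0P; the far shore: 5G 5P)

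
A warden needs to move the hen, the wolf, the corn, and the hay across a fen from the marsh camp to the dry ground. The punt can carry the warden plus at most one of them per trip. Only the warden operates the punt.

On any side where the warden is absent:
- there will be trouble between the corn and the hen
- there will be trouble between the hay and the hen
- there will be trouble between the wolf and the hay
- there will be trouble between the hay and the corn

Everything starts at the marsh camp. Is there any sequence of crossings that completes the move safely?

Whatever the first load, the items left behind include a forbidden pair without the warden. No opening move is safe, so no plan exists.

No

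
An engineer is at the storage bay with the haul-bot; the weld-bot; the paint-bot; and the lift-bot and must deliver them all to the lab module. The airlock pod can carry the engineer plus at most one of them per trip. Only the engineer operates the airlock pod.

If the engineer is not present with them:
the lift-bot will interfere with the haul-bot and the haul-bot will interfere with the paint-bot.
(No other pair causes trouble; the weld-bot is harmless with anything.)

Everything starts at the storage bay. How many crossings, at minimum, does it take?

9

Counting alone: the engineer can take at most 1 across per trip to the lab module, so moving all 4 needs at least 4 loaded trips out, with a return between consecutive ones — at least 7 crossings.
The safety rule pushes this higher. Following every safe sequence of crossings, the most of the 4 that can be at the lab module as the airlock pod arrives there on crossing 7 is 3 — never all 4.
So no plan with fewer than 9 crossings exists, and this one achieves 9:
1. Engineer goes to the lab module with the haul-bot.  [the storage bay: the lift-bot, the paint-bot, the weld-bot | the lab module: the haul-bot]
2. Engineer goes back to the storage bay alone.  [the storage bay: the lift-bot, the paint-bot, the weld-bot | the lab module: the haul-bot]
3. Engineer goes to the lab module with the weld-bot.  [the storage bay: the lift-bot, the paint-bot | the lab module: the haul-bot, the weld-bot]
4. Engineer goes back to the storage bay alone.  [the storage bay: the lift-bot, the paint-bot | the lab module: the haul-bot, the weld-bot]
5. Engineer goes to the lab module with the paint-bot.  [the storage bay: the lift-bot | the lab module: the haul-bot, the paint-bot, the weld-bot]
6. Engineer goes back to the storage bay with the haul-bot.  [the storage bay: the haul-bot, the lift-bot | the lab module: the paint-bot, the weld-bot]
7. Engineer goes to the lab module with the lift-bot.  [the storage bay: the haul-bot | the lab module: the lift-bot, the paint-bot, the weld-bot]
8. Engineer goes back to the storage bay alone.  [the storage bay: the haul-bot | the lab module: the lift-bot, the paint-bot, the weld-bot]
9. Engineer goes to the lab module with the haul-bot.  [the storage bay: — | the lab module: the haul-bot, the lift-bot, the paint-bot, the weld-bot]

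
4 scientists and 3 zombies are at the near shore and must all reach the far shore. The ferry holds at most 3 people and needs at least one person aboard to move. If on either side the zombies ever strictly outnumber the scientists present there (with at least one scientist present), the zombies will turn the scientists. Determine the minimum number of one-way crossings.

Counting alone: each trip to the far shore takes at most 3 across and each return brings at least 1 back, so after t trips out (and t−1 returns) at most 3t − (t−1) of the 7 are across; that first reaches 7 at t = 3, so at least 5 crossings are needed.
The plan below uses exactly 5 crossings, so it is optimal:
1. 3 zombies → the far shore.  (the near shore: 4S 0Z; the far shore: 0S 3Z)
2. 1 zombie ← the near shore.  (the near shore: 4S 1Z; the far shore: 0S 2Z)
3. 3 scientists → the far shore.  (the near shore: 1S 1Z; the far shore: 3S 2Z)
4. 1 scientist ← the near shore.  (the near shore: 2S 1Z; the far shore: 2S 2Z)
5. 2 scientists and 1 zombie → the far shore.  (the near shore: 0S 0Z; the far shore: 4S 3Z)

5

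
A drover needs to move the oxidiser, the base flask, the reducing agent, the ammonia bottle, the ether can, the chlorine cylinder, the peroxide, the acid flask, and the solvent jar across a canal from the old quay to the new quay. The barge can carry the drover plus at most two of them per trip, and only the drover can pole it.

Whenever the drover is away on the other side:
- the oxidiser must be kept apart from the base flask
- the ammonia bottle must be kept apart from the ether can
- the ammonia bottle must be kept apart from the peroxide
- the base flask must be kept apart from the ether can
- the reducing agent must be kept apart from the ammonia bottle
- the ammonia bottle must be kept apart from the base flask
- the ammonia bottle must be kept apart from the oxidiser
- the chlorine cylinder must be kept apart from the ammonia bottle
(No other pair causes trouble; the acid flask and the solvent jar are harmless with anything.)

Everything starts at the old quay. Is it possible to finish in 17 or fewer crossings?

Yes — this plan uses 15 crossings (≤ 17):
1. Drover goes to the new quay with the ammonia bottle and the base flask.
2. Drover goes back to the old quay with the base flask.
3. Drover goes to the new quay with the ether can and the oxidiser.
4. Drover goes back to the old quay with the ammonia bottle.
5. Drover goes to the new quay with the ammonia bottle and the reducing agent.
6. Drover goes back to the old quay with the ammonia bottle.
7. Drover goes to the new quay with the ammonia bottle and the chlorine cylinder.
8. Drover goes back to the old quay with the ammonia bottle.
9. Drover goes to the new quay with the base flask and the peroxide.
10. Drover goes back to the old quay with the base flask.
11. Drover goes to the new quay with the acid flask and the base flask.
12. Drover goes back to the old quay with the base flask.
13. Drover goes to the new quay with the base flask and the solvent jar.
14. Drover goes back to the old quay with the base flask.
15. Drover goes to the new quay with the ammonia bottle and the base flask.

Yes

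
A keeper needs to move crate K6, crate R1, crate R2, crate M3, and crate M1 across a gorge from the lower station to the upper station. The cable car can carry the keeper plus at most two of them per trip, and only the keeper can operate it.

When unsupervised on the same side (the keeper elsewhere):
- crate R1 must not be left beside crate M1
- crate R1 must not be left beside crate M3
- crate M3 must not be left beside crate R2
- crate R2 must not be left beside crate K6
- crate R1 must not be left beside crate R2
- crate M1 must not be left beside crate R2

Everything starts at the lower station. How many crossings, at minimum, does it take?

7

Counting alone: the keeper can take at most 2 across per trip to the upper station, so moving all 5 needs at least 3 loaded trips out, with a return between consecutive ones — at least 5 crossings.
The safety rule pushes this higher. Following every safe sequence of crossings, the most of the 5 that can be at the upper station as the cable car arrives there on crossing 5 is 4 — never all 5.
So no plan with fewer than 7 crossings exists, and this one achieves 7:
1. Keeper goes to the upper station with crate R1 and crate R2.  [the lower station: crate K6, crate M1, crate M3 | the upper station: crate R1, crate R2]
2. Keeper goes back to the lower station with crate R1.  [the lower station: crate K6, crate M1, crate M3, crate R1 | the upper station: crate R2]
3. Keeper goes to the upper station with crate K6 and crate R1.  [the lower station: crate M1, crate M3 | the upper station: crate K6, crate R1, crate R2]
4. Keeper goes back to the lower station with crate R2.  [the lower station: crate M1, crate M3, crate R2 | the upper station: crate K6, crate R1]
5. Keeper goes to the upper station with crate M1 and crate M3.  [the lower station: crate R2 | the upper station: crate K6, crate M1, crate M3, crate R1]
6. Keeper goes back to the lower station with crate R1.  [the lower station: crate R1, crate R2 | the upper station: crate K6, crate M1, crate M3]
7. Keeper goes to the upper station with crate R1 and crate R2.  [the lower station: — | the upper station: crate K6, crate M1, crate M3, crate R1, crate R2]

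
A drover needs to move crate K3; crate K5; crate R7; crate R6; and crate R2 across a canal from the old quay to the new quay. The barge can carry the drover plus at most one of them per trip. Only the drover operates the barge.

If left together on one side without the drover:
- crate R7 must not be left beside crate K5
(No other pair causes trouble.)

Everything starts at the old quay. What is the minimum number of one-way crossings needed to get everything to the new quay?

9

Counting alone: the drover can take at most 1 across per trip to the new quay, so moving all 5 needs at least 5 loaded trips out, with a return between consecutive ones — at least 9 crossings.
The plan below uses exactly 9 crossings, so it is optimal:
1. Drover goes to the new quay with crate K5.
2. Drover goes back to the old quay alone.
3. Drover goes to the new quay with crate K3.
4. Drover goes back to the old quay alone.
5. Drover goes to the new quay with crate R6.
6. Drover goes back to the old quay alone.
7. Drover goes to the new quay with crate R2.
8. Drover goes back to the old quay alone.
9. Drover goes to the new quay with crate R7.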